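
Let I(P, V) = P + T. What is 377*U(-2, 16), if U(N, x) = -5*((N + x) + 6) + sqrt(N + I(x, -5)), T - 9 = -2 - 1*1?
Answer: -37700 + 754*sqrt(5) ≈ -36014.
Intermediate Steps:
T = 6 (T = 9 + (-2 - 1*1) = 9 + (-2 - 1) = 9 - 3 = 6)
I(P, V) = 6 + P (I(P, V) = P + 6 = 6 + P)
U(N, x) = -30 + sqrt(6 + N + x) - 5*N - 5*x (U(N, x) = -5*((N + x) + 6) + sqrt(N + (6 + x)) = -5*(6 + N + x) + sqrt(6 + N + x) = (-30 - 5*N - 5*x) + sqrt(6 + N + x) = -30 + sqrt(6 + N + x) - 5*N - 5*x)
377*U(-2, 16) = 377*(-30 + sqrt(6 - 2 + 16) - 5*(-2) - 5*16) = 377*(-30 + sqrt(20) + 10 - 80) = 377*(-30 + 2*sqrt(5) + 10 - 80) = 377*(-100 + 2*sqrt(5)) = -37700 + 754*sqrt(5)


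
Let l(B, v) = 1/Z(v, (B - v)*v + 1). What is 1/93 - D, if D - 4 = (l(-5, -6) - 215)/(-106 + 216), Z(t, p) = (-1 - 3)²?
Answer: -333133/163680 ≈ -2.0353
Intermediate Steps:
Z(t, p) = 16 (Z(t, p) = (-4)² = 16)
l(B, v) = 1/16
D = 3601/1760 (D = 4 + (1/16 - 215)/(-106 + 216) = 4 - 3439/16/110 = 4 - 3439/16*1/110 = 4 - 3439/1760 = 3601/1760 ≈ 2.0460)
1/93 - D = 1/93 - 1*3601/1760 = 1/93 - 3601/1760 = -333133/163680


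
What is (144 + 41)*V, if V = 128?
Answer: 23680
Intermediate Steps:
(144 + 41)*V = (144 + 41)*128 = 185*128 = 23680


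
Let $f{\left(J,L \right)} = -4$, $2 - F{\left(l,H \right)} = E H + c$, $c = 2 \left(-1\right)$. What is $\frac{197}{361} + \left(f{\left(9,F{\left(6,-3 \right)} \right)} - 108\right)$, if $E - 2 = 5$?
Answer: $- \frac{40235}{361} \approx -111.45$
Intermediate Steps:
$E = 7$ ($E = 2 + 5 = 7$)
$c = -2$
$F{\left(l,H \right)} = 4 - 7 H$ ($F{\left(l,H \right)} = 2 - \left(7 H - 2\right) = 2 - \left(-2 + 7 H\right) = 4 - 7 H$)
$\frac{197}{361} + \left(f{\left(9,F{\left(6,-3 \right)} \right)} - 108\right) = \frac{197}{361} - 112 = - \frac{40235}{361}$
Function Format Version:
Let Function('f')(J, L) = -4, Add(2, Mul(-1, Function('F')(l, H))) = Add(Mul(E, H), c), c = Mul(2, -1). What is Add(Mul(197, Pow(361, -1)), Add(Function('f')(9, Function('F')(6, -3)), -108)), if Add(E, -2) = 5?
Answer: Rational(-40235, 361) ≈ -111.45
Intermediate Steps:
E = 7 (E = Add(2, 5) = 7)
c = -2
Function('F')(l, H) = Add(4, Mul(-7, H)) (Function('F')(l, H) = Add(2, Mul(-1, Add(Mul(7, H), -2))) = Add(2, Mul(-1, Add(-2, Mul(7, H)))) = Add(2, Add(2, Mul(-7, H))) = Add(4, Mul(-7, H)))
Add(Mul(197, Pow(361, -1)), Add(Function('f')(9, Function('F')(6, -3)), -108)) = Add(Mul(197, Pow(361, -1)), Add(-4, -108)) = Add(Mul(197, Rational(1, 361)), -112) = Add(Rational(197, 361), -112) = Rational(-40235, 361)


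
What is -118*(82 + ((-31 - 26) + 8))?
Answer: -3894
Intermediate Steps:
-118*(82 + ((-31 - 26) + 8)) = -118*(82 + (-57 + 8)) = -118*(82 - 49) = -118*33 = -3894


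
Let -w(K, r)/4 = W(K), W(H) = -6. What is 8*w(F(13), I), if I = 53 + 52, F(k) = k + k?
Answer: 192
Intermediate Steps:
F(k) = 2*k
I = 105
w(K, r) = 24 (w(K, r) = -4*(-6) = 24)
8*w(F(13), I) = 8*24 = 192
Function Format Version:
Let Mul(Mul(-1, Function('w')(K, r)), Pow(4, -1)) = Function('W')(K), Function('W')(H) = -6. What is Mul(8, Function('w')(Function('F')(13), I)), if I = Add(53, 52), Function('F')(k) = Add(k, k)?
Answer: 192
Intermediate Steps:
Function('F')(k) = Mul(2, k)
I = 105
Function('w')(K, r) = 24 (Function('w')(K, r) = Mul(-4, -6) = 24)
Mul(8, Function('w')(Function('F')(13), I)) = Mul(8, 24) = 192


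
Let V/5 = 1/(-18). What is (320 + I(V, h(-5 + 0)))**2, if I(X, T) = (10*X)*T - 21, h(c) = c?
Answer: 7929856/81 ≈ 97900.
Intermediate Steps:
V = -5/18 (V = 5/(-18) = 5*(-1/18) = -5/18 ≈ -0.27778)
I(X, T) = -21 + 10*T*X (I(X, T) = 10*T*X - 21 = -21 + 10*T*X)
(320 + I(V, h(-5 + 0)))**2 = (320 + (-21 + 10*(-5 + 0)*(-5/18)))**2 = (320 + (-21 + 10*(-5)*(-5/18)))**2 = (320 + (-21 + 125/9))**2 = (320 - 64/9)**2 = (2816/9)**2 = 7929856/81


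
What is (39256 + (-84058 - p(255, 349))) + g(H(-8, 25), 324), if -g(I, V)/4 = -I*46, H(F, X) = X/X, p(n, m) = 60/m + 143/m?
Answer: -15571885/349 ≈ -44619.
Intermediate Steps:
p(n, m) = 203/m
H(F, X) = 1
g(I, V) = 184*I (g(I, V) = -(-4)*I*46 = -(-4)*46*I = -(-184)*I = 184*I)
(39256 + (-84058 - p(255, 349))) + g(H(-8, 25), 324) = (39256 + (-84058 - 203/349)) + 184*1 = (39256 + (-84058 - 203/349)) + 184 = (39256 - 29336445/349) + 184 = -15636101/349 + 184 = -15571885/349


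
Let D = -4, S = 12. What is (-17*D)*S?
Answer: 816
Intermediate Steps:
(-17*D)*S = -17*(-4)*12 = 68*12 = 816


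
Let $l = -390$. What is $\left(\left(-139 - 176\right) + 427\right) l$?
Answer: $-43680$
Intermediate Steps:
$\left(\left(-139 - 176\right) + 427\right) l = \left(\left(-139 - 176\right) + 427\right) \left(-390\right) = \left(-315 + 427\right) \left(-390\right) = 112 \left(-390\right) = -43680$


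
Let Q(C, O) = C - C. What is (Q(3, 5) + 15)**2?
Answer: 225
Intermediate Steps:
Q(C, O) = 0
(Q(3, 5) + 15)**2 = (0 + 15)**2 = 15**2 = 225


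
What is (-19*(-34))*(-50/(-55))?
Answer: 6460/11 ≈ 587.27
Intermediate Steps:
(-19*(-34))*(-50/(-55)) = 646*(-50*(-1/55)) = 646*(10/11) = 6460/11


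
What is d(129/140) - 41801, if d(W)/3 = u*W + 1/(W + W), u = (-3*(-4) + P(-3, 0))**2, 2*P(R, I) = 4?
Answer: -8870378/215 ≈ -41258.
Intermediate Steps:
P(R, I) = 2 (P(R, I) = (1/2)*4 = 2)
u = 196 (u = (-3*(-4) + 2)**2 = (12 + 2)**2 = 14**2 = 196)
d(W) = 588*W + 3/(2*W) (d(W) = 3*(196*W + 1/(W + W)) = 3*(196*W + 1/(2*W)) = 3*(1/(2*W) + 196*W) = 588*W + 3/(2*W))
d(129/140) - 41801 = (588*(129/140) + 3/(2*((129/140)))) - 41801 = (588*(129*(1/140)) + 3/(2*((129*(1/140))))) - 41801 = (588*(129/140) + 3/(2*(129/140))) - 41801 = (2709/5 + (3/2)*(140/129)) - 41801 = (2709/5 + 70/43) - 41801 = 116837/215 - 41801 = -8870378/215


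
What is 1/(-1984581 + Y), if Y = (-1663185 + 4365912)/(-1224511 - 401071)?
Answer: -1625582/3226101853869 ≈ -5.0388e-7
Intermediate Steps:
Y = -2702727/1625582 (Y = 2702727/(-1625582) = 2702727*(-1/1625582) = -2702727/1625582 ≈ -1.6626)
1/(-1984581 + Y) = 1/(-1984581 - 2702727/1625582) = 1/(-3226101853869/1625582) = -1625582/3226101853869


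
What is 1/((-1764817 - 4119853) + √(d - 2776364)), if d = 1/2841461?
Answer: -1520096391170/8945266347401820973 - 21*I*√50830129264696463/98397929821420030703 ≈ -1.6993e-7 - 4.8117e-11*I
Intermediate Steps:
d = 1/2841461 ≈ 3.5193e-7
1/((-1764817 - 4119853) + √(d - 2776364)) = 1/((-1764817 - 4119853) + √(1/2841461 - 2776364)) = 1/(-5884670 + √(-7888930027803/2841461)) = 1/(-5884670 + 3*I*√50830129264696463/405923)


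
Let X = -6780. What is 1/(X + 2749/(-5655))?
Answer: -5655/38343649 ≈ -0.00014748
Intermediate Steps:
1/(X + 2749/(-5655)) = 1/(-6780 + 2749/(-5655)) = 1/(-6780 + 2749*(-1/5655)) = 1/(-6780 - 2749/5655) = 1/(-38343649/5655) = -5655/38343649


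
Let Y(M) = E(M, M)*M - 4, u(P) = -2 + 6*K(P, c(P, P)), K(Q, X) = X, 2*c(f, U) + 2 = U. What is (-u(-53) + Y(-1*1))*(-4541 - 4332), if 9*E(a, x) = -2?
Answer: -13034437/9 ≈ -1.4483e+6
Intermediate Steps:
c(f, U) = -1 + U/2
E(a, x) = -2/9 (E(a, x) = (⅑)*(-2) = -2/9)
u(P) = -8 + 3*P (u(P) = -2 + 6*(-1 + P/2) = -2 + (-6 + 3*P) = -8 + 3*P)
Y(M) = -4 - 2*M/9 (Y(M) = -2*M/9 - 4 = -4 - 2*M/9)
(-u(-53) + Y(-1*1))*(-4541 - 4332) = (-(-8 + 3*(-53)) + (-4 - (-2)/9))*(-4541 - 4332) = (-(-8 - 159) + (-4 - 2/9*(-1)))*(-8873) = (-1*(-167) + (-4 + 2/9))*(-8873) = (167 - 34/9)*(-8873) = (1469/9)*(-8873) = -13034437/9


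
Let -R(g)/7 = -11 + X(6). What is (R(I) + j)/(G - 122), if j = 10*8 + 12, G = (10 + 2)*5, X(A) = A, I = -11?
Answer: -127/62 ≈ -2.0484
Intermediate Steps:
R(g) = 35 (R(g) = -7*(-11 + 6) = -7*(-5) = 35)
G = 60 (G = 12*5 = 60)
j = 92 (j = 80 + 12 = 92)
(R(I) + j)/(G - 122) = (35 + 92)/(60 - 122) = 127/(-62) = 127*(-1/62) = -127/62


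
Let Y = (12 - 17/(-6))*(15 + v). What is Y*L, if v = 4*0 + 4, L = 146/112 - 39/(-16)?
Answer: 708529/672 ≈ 1054.4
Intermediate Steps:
L = 419/112 (L = 146*(1/112) - 39*(-1/16) = 73/56 + 39/16 = 419/112 ≈ 3.7411)
v = 4 (v = 0 + 4 = 4)
Y = 1691/6 (Y = (12 - 17/(-6))*(15 + 4) = (12 - 17*(-⅙))*19 = (12 + 17/6)*19 = (89/6)*19 = 1691/6 ≈ 281.83)
Y*L = (1691/6)*(419/112) = 708529/672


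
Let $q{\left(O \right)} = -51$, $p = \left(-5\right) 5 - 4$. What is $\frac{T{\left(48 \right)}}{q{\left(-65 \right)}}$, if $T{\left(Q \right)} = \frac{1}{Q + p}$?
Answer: $- \frac{1}{969} \approx -0.001032$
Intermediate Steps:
$p = -29$ ($p = -25 - 4 = -29$)
$T{\left(Q \right)} = \frac{1}{-29 + Q}$ ($T{\left(Q \right)} = \frac{1}{Q - 29} = \frac{1}{-29 + Q}$)
$\frac{T{\left(48 \right)}}{q{\left(-65 \right)}} = \frac{1}{\left(-29 + 48\right) \left(-51\right)} = \frac{1}{19} \left(- \frac{1}{51}\right) = - \frac{1}{969}$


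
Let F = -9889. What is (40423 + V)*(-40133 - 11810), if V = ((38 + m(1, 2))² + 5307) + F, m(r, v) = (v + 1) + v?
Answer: -1957731670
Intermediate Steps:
m(r, v) = 1 + 2*v (m(r, v) = (1 + v) + v = 1 + 2*v)
V = -2733 (V = ((38 + (1 + 2*2))² + 5307) - 9889 = ((38 + (1 + 4))² + 5307) - 9889 = ((38 + 5)² + 5307) - 9889 = (43² + 5307) - 9889 = (1849 + 5307) - 9889 = 7156 - 9889 = -2733)
(40423 + V)*(-40133 - 11810) = (40423 - 2733)*(-40133 - 11810) = 37690*(-51943) = -1957731670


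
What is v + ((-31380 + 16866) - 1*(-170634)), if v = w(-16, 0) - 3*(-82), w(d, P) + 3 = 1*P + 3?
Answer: 156366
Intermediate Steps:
w(d, P) = P (w(d, P) = -3 + (1*P + 3) = -3 + (P + 3) = -3 + (3 + P) = P)
v = 246 (v = 0 - 3*(-82) = 0 + 246 = 246)
v + ((-31380 + 16866) - 1*(-170634)) = 246 + ((-31380 + 16866) - 1*(-170634)) = 246 + (-14514 + 170634) = 246 + 156120 = 156366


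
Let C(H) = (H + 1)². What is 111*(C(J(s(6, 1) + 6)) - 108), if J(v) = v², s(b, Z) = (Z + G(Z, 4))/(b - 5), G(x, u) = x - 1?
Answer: 265512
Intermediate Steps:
G(x, u) = -1 + x
s(b, Z) = (-1 + 2*Z)/(-5 + b) (s(b, Z) = (Z + (-1 + Z))/(b - 5) = (-1 + 2*Z)/(-5 + b))
C(H) = (1 + H)²
111*(C(J(s(6, 1) + 6)) - 108) = 111*((1 + ((-1 + 2*1)/(-5 + 6) + 6)²)² - 108) = 111*((1 + ((-1 + 2)/1 + 6)²)² - 108) = 111*((1 + (1*1 + 6)²)² - 108) = 111*((1 + (1 + 6)²)² - 108) = 111*((1 + 7²)² - 108) = 111*((1 + 49)² - 108) = 111*(50² - 108) = 111*(2500 - 108) = 111*2392 = 265512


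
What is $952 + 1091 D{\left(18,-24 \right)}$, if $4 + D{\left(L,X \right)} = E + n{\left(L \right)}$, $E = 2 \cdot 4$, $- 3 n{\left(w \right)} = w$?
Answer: $-1230$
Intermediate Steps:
$n{\left(w \right)} = - \frac{w}{3}$
$E = 8$
$D{\left(L,X \right)} = 4 - \frac{L}{3}$ ($D{\left(L,X \right)} = -4 - \left(-8 + \frac{L}{3}\right) = 4 - \frac{L}{3}$)
$952 + 1091 D{\left(18,-24 \right)} = 952 + 1091 \left(4 - 6\right) = 952 + 1091 \left(-2\right) = 952 - 2182 = -1230$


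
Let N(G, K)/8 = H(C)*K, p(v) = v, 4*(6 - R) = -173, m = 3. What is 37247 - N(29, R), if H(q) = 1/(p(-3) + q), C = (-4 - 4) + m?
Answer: 149185/4 ≈ 37296.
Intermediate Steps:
R = 197/4 (R = 6 - ¼*(-173) = 6 + 173/4 = 197/4 ≈ 49.250)
C = -5 (C = (-4 - 4) + 3 = -8 + 3 = -5)
H(q) = 1/(-3 + q)
N(G, K) = -K (N(G, K) = 8*(K/(-3 - 5)) = 8*(K/(-8)) = 8*(-K/8) = -K)
37247 - N(29, R) = 37247 - (-1)*197/4 = 37247 - 1*(-197/4) = 37247 + 197/4 = 149185/4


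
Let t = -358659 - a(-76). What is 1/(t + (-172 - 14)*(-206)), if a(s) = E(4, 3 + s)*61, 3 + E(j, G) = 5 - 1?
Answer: -1/320404 ≈ -3.1211e-6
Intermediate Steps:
E(j, G) = 1 (E(j, G) = -3 + (5 - 1) = -3 + 4 = 1)
a(s) = 61 (a(s) = 1*61 = 61)
t = -358720 (t = -358659 - 1*61 = -358659 - 61 = -358720)
1/(t + (-172 - 14)*(-206)) = 1/(-358720 + (-172 - 14)*(-206)) = 1/(-358720 - 186*(-206)) = 1/(-358720 + 38316) = 1/(-320404) = -1/320404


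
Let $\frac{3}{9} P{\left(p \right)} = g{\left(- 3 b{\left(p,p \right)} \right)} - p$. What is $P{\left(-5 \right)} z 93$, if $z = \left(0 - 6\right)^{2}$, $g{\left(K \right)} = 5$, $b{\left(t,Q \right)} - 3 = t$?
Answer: $100440$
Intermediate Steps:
$b{\left(t,Q \right)} = 3 + t$
$P{\left(p \right)} = 15 - 3 p$ ($P{\left(p \right)} = 3 \left(5 - p\right) = 15 - 3 p$)
$z = 36$ ($z = \left(0 - 6\right)^{2} = \left(-6\right)^{2} = 36$)
$P{\left(-5 \right)} z 93 = \left(15 - -15\right) 36 \cdot 93 = \left(15 + 15\right) 36 \cdot 93 = 30 \cdot 36 \cdot 93 = 1080 \cdot 93 = 100440$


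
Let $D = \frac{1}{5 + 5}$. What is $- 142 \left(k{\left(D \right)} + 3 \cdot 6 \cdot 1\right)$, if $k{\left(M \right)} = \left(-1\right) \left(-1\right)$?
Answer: $-2698$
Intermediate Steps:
$D = \frac{1}{10} \approx 0.1$
$k{\left(M \right)} = 1$
$- 142 \left(k{\left(D \right)} + 3 \cdot 6 \cdot 1\right) = - 142 \left(1 + 3 \cdot 6 \cdot 1\right) = - 142 \left(1 + 18 \cdot 1\right) = - 142 \left(1 + 18\right) = \left(-142\right) 19 = -2698$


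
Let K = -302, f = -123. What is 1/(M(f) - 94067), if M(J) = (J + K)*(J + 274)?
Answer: -1/158242 ≈ -6.3194e-6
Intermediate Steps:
M(J) = (-302 + J)*(274 + J) (M(J) = (J - 302)*(J + 274) = (-302 + J)*(274 + J))
1/(M(f) - 94067) = 1/((-82748 + (-123)² - 28*(-123)) - 94067) = 1/((-82748 + 15129 + 3444) - 94067) = 1/(-64175 - 94067) = 1/(-158242) = -1/158242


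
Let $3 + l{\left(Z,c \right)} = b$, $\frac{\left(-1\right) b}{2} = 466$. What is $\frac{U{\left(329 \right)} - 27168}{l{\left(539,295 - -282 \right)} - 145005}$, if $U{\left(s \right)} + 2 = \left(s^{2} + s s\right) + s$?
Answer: $- \frac{189641}{145940} \approx -1.2994$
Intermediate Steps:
$b = -932$ ($b = \left(-2\right) 466 = -932$)
$l{\left(Z,c \right)} = -935$ ($l{\left(Z,c \right)} = -3 - 932 = -935$)
$U{\left(s \right)} = -2 + s + 2 s^{2}$ ($U{\left(s \right)} = -2 + \left(\left(s^{2} + s s\right) + s\right) = -2 + \left(\left(s^{2} + s^{2}\right) + s\right) = -2 + \left(2 s^{2} + s\right) = -2 + \left(s + 2 s^{2}\right) = -2 + s + 2 s^{2}$)
$\frac{U{\left(329 \right)} - 27168}{l{\left(539,295 - -282 \right)} - 145005} = \frac{\left(-2 + 329 + 2 \cdot 329^{2}\right) - 27168}{-935 - 145005} = \frac{\left(-2 + 329 + 2 \cdot 108241\right) - 27168}{-145940} = \left(\left(-2 + 329 + 216482\right) - 27168\right) \left(- \frac{1}{145940}\right) = \left(216809 - 27168\right) \left(- \frac{1}{145940}\right) = 189641 \left(- \frac{1}{145940}\right) = - \frac{189641}{145940}$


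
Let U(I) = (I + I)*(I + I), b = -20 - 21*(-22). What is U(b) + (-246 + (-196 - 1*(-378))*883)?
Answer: 941916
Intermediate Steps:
b = 442 (b = -20 + 462 = 442)
U(I) = 4*I² (U(I) = (2*I)*(2*I) = 4*I²)
U(b) + (-246 + (-196 - 1*(-378))*883) = 4*442² + (-246 + (-196 - 1*(-378))*883) = 4*195364 + (-246 + (-196 + 378)*883) = 781456 + (-246 + 182*883) = 781456 + (-246 + 160706) = 781456 + 160460 = 941916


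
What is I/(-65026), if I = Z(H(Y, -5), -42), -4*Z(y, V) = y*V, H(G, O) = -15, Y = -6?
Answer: 315/130052 ≈ 0.0024221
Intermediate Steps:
Z(y, V) = -V*y/4 (Z(y, V) = -y*V/4 = -V*y/4)
I = -315/2 (I = -¼*(-42)*(-15) = -315/2 ≈ -157.50)
I/(-65026) = -315/2/(-65026) = -315/2*(-1/65026) = 315/130052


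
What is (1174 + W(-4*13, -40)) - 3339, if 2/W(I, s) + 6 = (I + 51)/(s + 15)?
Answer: -322635/149 ≈ -2165.3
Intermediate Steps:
W(I, s) = 2/(-6 + (51 + I)/(15 + s)) (W(I, s) = 2/(-6 + (I + 51)/(s + 15)) = 2/(-6 + (51 + I)/(15 + s)))
(1174 + W(-4*13, -40)) - 3339 = (1174 + 2*(-15 - 1*(-40))/(39 - (-4)*13 + 6*(-40))) - 3339 = (1174 + 2*(-15 + 40)/(39 - 1*(-52) - 240)) - 3339 = (1174 + 2*25/(39 + 52 - 240)) - 3339 = (1174 + 2*25/(-149)) - 3339 = (1174 + 2*(-1/149)*25) - 3339 = (1174 - 50/149) - 3339 = 174876/149 - 3339 = -322635/149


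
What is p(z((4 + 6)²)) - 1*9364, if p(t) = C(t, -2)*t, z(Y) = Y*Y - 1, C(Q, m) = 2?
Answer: 10634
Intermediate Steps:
z(Y) = -1 + Y² (z(Y) = Y² - 1 = -1 + Y²)
p(t) = 2*t
p(z((4 + 6)²)) - 1*9364 = 2*(-1 + ((4 + 6)²)²) - 1*9364 = 2*(-1 + (10²)²) - 9364 = 2*(-1 + 100²) - 9364 = 2*(-1 + 10000) - 9364 = 2*9999 - 9364 = 19998 - 9364 = 10634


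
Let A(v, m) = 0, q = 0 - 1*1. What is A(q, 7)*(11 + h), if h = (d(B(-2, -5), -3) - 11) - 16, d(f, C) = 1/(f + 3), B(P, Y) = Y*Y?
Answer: 0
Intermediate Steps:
B(P, Y) = Y²
d(f, C) = 1/(3 + f)
q = -1 (q = 0 - 1 = -1)
h = -755/28 (h = (1/(3 + (-5)²) - 11) - 16 = (1/(3 + 25) - 11) - 16 = (1/28 - 11) - 16 = -307/28 - 16 = -755/28 ≈ -26.964)
A(q, 7)*(11 + h) = 0*(11 - 755/28) = 0*(-447/28) = 0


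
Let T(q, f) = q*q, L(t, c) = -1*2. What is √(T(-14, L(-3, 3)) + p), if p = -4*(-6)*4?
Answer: 2*√73 ≈ 17.088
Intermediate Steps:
L(t, c) = -2
T(q, f) = q²
p = 96 (p = 24*4 = 96)
√(T(-14, L(-3, 3)) + p) = √((-14)² + 96) = √(196 + 96) = √292 = 2*√73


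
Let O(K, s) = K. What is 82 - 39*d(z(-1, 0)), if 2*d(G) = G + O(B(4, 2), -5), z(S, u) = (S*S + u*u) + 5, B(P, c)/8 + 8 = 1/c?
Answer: 1135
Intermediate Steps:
B(P, c) = -64 + 8/c
z(S, u) = 5 + S**2 + u**2 (z(S, u) = (S**2 + u**2) + 5 = 5 + S**2 + u**2)
d(G) = -30 + G/2 (d(G) = (G + (-64 + 8/2))/2 = (G + (-64 + 8*(1/2)))/2 = (G + (-64 + 4))/2 = (G - 60)/2 = (-60 + G)/2 = -30 + G/2)
82 - 39*d(z(-1, 0)) = 82 - 39*(-30 + (5 + (-1)**2 + 0**2)/2) = 82 - 39*(-30 + (5 + 1 + 0)/2) = 82 - 39*(-30 + (1/2)*6) = 82 - 39*(-30 + 3) = 82 - 39*(-27) = 82 + 1053 = 1135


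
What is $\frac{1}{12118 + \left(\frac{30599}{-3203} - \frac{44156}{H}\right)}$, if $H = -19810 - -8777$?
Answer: $\frac{35338699}{428038187383} \approx 8.256 \cdot 10^{-5}$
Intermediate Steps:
$H = -11033$ ($H = -19810 + 8777 = -11033$)
$\frac{1}{12118 + \left(\frac{30599}{-3203} - \frac{44156}{H}\right)} = \frac{1}{12118 + \left(\frac{30599}{-3203} - \frac{44156}{-11033}\right)} = \frac{1}{12118 + \left(30599 \left(- \frac{1}{3203}\right) - - \frac{44156}{11033}\right)} = \frac{1}{12118 + \left(- \frac{30599}{3203} + \frac{44156}{11033}\right)} = \frac{1}{12118 - \frac{196167099}{35338699}} = \frac{1}{\frac{428038187383}{35338699}} = \frac{35338699}{428038187383}$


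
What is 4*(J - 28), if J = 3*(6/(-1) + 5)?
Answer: -124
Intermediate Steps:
J = -3 (J = 3*(6*(-1) + 5) = 3*(-6 + 5) = 3*(-1) = -3)
4*(J - 28) = 4*(-3 - 28) = 4*(-31) = -124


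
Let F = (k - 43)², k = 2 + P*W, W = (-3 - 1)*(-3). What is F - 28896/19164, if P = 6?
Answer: 1532309/1597 ≈ 959.49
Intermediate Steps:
W = 12 (W = -4*(-3) = 12)
k = 74 (k = 2 + 6*12 = 2 + 72 = 74)
F = 961 (F = (74 - 43)² = 31² = 961)
F - 28896/19164 = 961 - 28896/19164 = 961 - 28896*1/19164 = 961 - 2408/1597 = 1532309/1597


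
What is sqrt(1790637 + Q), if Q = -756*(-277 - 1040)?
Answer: sqrt(2786289) ≈ 1669.2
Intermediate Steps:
Q = 995652 (Q = -756*(-1317) = 995652)
sqrt(1790637 + Q) = sqrt(1790637 + 995652) = sqrt(2786289)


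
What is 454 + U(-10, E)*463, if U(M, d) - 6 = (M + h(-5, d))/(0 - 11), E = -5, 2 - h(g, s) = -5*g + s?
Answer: 48516/11 ≈ 4410.5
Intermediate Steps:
h(g, s) = 2 - s + 5*g (h(g, s) = 2 - (-5*g + s) = 2 - (s - 5*g) = 2 + (-s + 5*g) = 2 - s + 5*g)
U(M, d) = 89/11 - M/11 + d/11 (U(M, d) = 6 + (M + (2 - d + 5*(-5)))/(0 - 11) = 6 + (M + (2 - d - 25))/(-11) = 6 + (M + (-23 - d))*(-1/11) = 6 + (-23 + M - d)*(-1/11) = 6 + (23/11 - M/11 + d/11) = 89/11 - M/11 + d/11)
454 + U(-10, E)*463 = 454 + (89/11 - 1/11*(-10) + (1/11)*(-5))*463 = 454 + (89/11 + 10/11 - 5/11)*463 = 454 + (94/11)*463 = 454 + 43522/11 = 48516/11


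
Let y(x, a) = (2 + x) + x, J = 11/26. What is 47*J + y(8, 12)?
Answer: 985/26 ≈ 37.885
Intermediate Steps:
J = 11/26 (J = 11*(1/26) = 11/26 ≈ 0.42308)
y(x, a) = 2 + 2*x
47*J + y(8, 12) = 47*(11/26) + (2 + 2*8) = 517/26 + (2 + 16) = 517/26 + 18 = 985/26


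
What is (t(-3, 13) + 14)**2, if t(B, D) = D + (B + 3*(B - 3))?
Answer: 36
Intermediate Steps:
t(B, D) = -9 + D + 4*B (t(B, D) = D + (B + 3*(-3 + B)) = D + (B + (-9 + 3*B)) = D + (-9 + 4*B) = -9 + D + 4*B)
(t(-3, 13) + 14)**2 = ((-9 + 13 + 4*(-3)) + 14)**2 = ((-9 + 13 - 12) + 14)**2 = (-8 + 14)**2 = 6**2 = 36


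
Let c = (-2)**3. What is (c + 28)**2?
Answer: 400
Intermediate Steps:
c = -8
(c + 28)**2 = (-8 + 28)**2 = 20**2 = 400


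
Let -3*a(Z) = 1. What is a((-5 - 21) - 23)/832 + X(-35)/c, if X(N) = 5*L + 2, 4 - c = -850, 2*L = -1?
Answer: -1051/1065792 ≈ -0.00098612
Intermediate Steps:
L = -½ (L = (½)*(-1) = -½ ≈ -0.50000)
c = 854 (c = 4 - 1*(-850) = 4 + 850 = 854)
a(Z) = -⅓ (a(Z) = -⅓*1 = -⅓)
X(N) = -½ (X(N) = 5*(-½) + 2 = -5/2 + 2 = -½)
a((-5 - 21) - 23)/832 + X(-35)/c = -⅓/832 - ½/854 = -⅓*1/832 - ½*1/854 = -1/2496 - 1/1708 = -1051/1065792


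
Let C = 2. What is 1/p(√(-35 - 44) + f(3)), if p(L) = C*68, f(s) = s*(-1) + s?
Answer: 1/136 ≈ 0.0073529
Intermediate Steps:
f(s) = 0 (f(s) = -s + s = 0)
p(L) = 136 (p(L) = 2*68 = 136)
1/p(√(-35 - 44) + f(3)) = 1/136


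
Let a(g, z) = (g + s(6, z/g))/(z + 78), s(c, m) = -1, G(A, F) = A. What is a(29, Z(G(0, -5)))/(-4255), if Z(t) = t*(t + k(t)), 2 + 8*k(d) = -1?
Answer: -14/165945 ≈ -8.4365e-5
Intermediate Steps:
k(d) = -3/8 (k(d) = -1/4 + (1/8)*(-1) = -1/4 - 1/8 = -3/8)
Z(t) = t*(-3/8 + t) (Z(t) = t*(t - 3/8) = t*(-3/8 + t))
a(g, z) = (-1 + g)/(78 + z) (a(g, z) = (g - 1)/(z + 78) = (-1 + g)/(78 + z))
a(29, Z(G(0, -5)))/(-4255) = ((-1 + 29)/(78 + (1/8)*0*(-3 + 8*0)))/(-4255) = (28/(78 + (1/8)*0*(-3 + 0)))*(-1/4255) = (28/(78 + (1/8)*0*(-3)))*(-1/4255) = (28/(78 + 0))*(-1/4255) = (28/78)*(-1/4255) = ((1/78)*28)*(-1/4255) = (14/39)*(-1/4255) = -14/165945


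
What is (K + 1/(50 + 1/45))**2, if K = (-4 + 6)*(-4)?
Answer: 322669369/5067001 ≈ 63.681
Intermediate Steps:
K = -8 (K = 2*(-4) = -8)
(K + 1/(50 + 1/45))**2 = (-8 + 1/(50 + 1/45))**2 = (-8 + 1/(2251/45))**2 = (-8 + 45/2251)**2 = (-17963/2251)**2 = 322669369/5067001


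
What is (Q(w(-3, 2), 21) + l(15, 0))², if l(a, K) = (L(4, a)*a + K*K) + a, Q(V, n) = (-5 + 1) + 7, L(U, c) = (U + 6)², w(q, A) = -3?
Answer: 2304324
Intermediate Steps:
L(U, c) = (6 + U)²
Q(V, n) = 3 (Q(V, n) = -4 + 7 = 3)
l(a, K) = K² + 101*a (l(a, K) = ((6 + 4)²*a + K*K) + a = (10²*a + K²) + a = (100*a + K²) + a = (K² + 100*a) + a = K² + 101*a)
(Q(w(-3, 2), 21) + l(15, 0))² = (3 + (0² + 101*15))² = (3 + (0 + 1515))² = (3 + 1515)² = 1518² = 2304324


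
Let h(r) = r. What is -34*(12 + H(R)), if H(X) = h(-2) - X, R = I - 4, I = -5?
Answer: -646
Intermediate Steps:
R = -9 (R = -5 - 4 = -9)
H(X) = -2 - X
-34*(12 + H(R)) = -34*(12 + (-2 - 1*(-9))) = -34*(12 + (-2 + 9)) = -34*(12 + 7) = -34*19 = -646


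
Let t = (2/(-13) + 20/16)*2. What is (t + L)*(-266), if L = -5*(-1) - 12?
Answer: 16625/13 ≈ 1278.8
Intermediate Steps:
L = -7 (L = 5 - 12 = -7)
t = 57/26 (t = (2*(-1/13) + 20*(1/16))*2 = (-2/13 + 5/4)*2 = (57/52)*2 = 57/26 ≈ 2.1923)
(t + L)*(-266) = (57/26 - 7)*(-266) = -125/26*(-266) = 16625/13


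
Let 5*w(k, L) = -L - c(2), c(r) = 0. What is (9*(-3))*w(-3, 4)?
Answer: 108/5 ≈ 21.600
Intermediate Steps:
w(k, L) = -L/5 (w(k, L) = (-L - 1*0)/5 = (-L + 0)/5 = (-L)/5 = -L/5)
(9*(-3))*w(-3, 4) = (9*(-3))*(-⅕*4) = -27*(-⅘) = 108/5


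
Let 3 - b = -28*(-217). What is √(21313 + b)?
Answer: 2*√3810 ≈ 123.45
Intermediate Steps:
b = -6073 (b = 3 - (-28)*(-217) = 3 - 1*6076 = 3 - 6076 = -6073)
√(21313 + b) = √(21313 - 6073) = √15240 = 2*√3810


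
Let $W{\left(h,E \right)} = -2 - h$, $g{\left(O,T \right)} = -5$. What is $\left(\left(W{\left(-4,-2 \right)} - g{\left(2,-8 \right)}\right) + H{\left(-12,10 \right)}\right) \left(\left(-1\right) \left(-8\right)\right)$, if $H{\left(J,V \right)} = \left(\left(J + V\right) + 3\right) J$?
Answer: $-40$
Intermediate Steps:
$H{\left(J,V \right)} = J \left(3 + J + V\right)$ ($H{\left(J,V \right)} = \left(3 + J + V\right) J = J \left(3 + J + V\right)$)
$\left(\left(W{\left(-4,-2 \right)} - g{\left(2,-8 \right)}\right) + H{\left(-12,10 \right)}\right) \left(\left(-1\right) \left(-8\right)\right) = \left(\left(\left(-2 - -4\right) - -5\right) - 12 \left(3 - 12 + 10\right)\right) \left(\left(-1\right) \left(-8\right)\right) = \left(\left(\left(-2 + 4\right) + 5\right) - 12\right) 8 = \left(\left(2 + 5\right) - 12\right) 8 = \left(7 - 12\right) 8 = \left(-5\right) 8 = -40$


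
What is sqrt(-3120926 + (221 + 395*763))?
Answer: 2*I*sqrt(704830) ≈ 1679.1*I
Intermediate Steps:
sqrt(-3120926 + (221 + 395*763)) = sqrt(-3120926 + (221 + 301385)) = sqrt(-3120926 + 301606) = sqrt(-2819320) = 2*I*sqrt(704830)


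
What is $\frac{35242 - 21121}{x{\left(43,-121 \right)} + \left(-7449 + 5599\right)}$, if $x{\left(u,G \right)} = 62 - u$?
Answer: $- \frac{14121}{1831} \approx -7.7122$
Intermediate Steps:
$\frac{35242 - 21121}{x{\left(43,-121 \right)} + \left(-7449 + 5599\right)} = \frac{35242 - 21121}{\left(62 - 43\right) + \left(-7449 + 5599\right)} = \frac{14121}{\left(62 - 43\right) - 1850} = \frac{14121}{19 - 1850} = \frac{14121}{-1831} = 14121 \left(- \frac{1}{1831}\right) = - \frac{14121}{1831}$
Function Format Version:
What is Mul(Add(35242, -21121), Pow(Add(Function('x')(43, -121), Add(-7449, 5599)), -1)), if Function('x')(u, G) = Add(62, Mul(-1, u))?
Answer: Rational(-14121, 1831) ≈ -7.7122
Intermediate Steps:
Mul(Add(35242, -21121), Pow(Add(Function('x')(43, -121), Add(-7449, 5599)), -1)) = Mul(Add(35242, -21121), Pow(Add(Add(62, Mul(-1, 43)), Add(-7449, 5599)), -1)) = Mul(14121, Pow(Add(Add(62, -43), -1850), -1)) = Mul(14121, Pow(Add(19, -1850), -1)) = Mul(14121, Pow(-1831, -1)) = Mul(14121, Rational(-1, 1831)) = Rational(-14121, 1831)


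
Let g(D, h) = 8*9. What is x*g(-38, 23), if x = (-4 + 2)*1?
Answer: -144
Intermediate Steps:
g(D, h) = 72
x = -2 (x = -2*1 = -2)
x*g(-38, 23) = -2*72 = -144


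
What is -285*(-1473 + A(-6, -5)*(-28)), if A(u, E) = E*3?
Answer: 300105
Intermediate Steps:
A(u, E) = 3*E
-285*(-1473 + A(-6, -5)*(-28)) = -285*(-1473 + (3*(-5))*(-28)) = -285*(-1473 - 15*(-28)) = -285*(-1473 + 420) = -285*(-1053) = 300105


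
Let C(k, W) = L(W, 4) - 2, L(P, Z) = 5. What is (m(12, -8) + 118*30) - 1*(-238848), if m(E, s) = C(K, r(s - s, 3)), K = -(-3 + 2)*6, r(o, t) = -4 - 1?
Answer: 242391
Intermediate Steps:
r(o, t) = -5
K = 6 (K = -(-1)*6 = -1*(-6) = 6)
C(k, W) = 3 (C(k, W) = 5 - 2 = 3)
m(E, s) = 3
(m(12, -8) + 118*30) - 1*(-238848) = (3 + 118*30) - 1*(-238848) = (3 + 3540) + 238848 = 3543 + 238848 = 242391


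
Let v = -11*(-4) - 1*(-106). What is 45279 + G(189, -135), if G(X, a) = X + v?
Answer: 45618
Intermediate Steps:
v = 150 (v = 44 + 106 = 150)
G(X, a) = 150 + X (G(X, a) = X + 150 = 150 + X)
45279 + G(189, -135) = 45279 + (150 + 189) = 45279 + 339 = 45618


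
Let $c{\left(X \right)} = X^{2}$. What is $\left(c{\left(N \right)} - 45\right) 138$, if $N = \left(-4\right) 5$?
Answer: $48990$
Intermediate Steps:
$N = -20$
$\left(c{\left(N \right)} - 45\right) 138 = \left(\left(-20\right)^{2} - 45\right) 138 = \left(400 - 45\right) 138 = 355 \cdot 138 = 48990$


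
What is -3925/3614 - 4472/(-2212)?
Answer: 1869927/1998542 ≈ 0.93565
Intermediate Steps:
-3925/3614 - 4472/(-2212) = -3925*1/3614 - 4472*(-1/2212) = -3925/3614 + 1118/553 = 1869927/1998542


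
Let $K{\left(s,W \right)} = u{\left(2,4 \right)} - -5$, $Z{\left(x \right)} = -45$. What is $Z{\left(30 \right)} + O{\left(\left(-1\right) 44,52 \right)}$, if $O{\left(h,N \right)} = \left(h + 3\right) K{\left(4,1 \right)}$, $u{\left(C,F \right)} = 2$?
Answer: $-332$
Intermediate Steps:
$K{\left(s,W \right)} = 7$ ($K{\left(s,W \right)} = 2 - -5 = 2 + 5 = 7$)
$O{\left(h,N \right)} = 21 + 7 h$ ($O{\left(h,N \right)} = \left(h + 3\right) 7 = \left(3 + h\right) 7 = 21 + 7 h$)
$Z{\left(30 \right)} + O{\left(\left(-1\right) 44,52 \right)} = -45 + \left(21 + 7 \left(\left(-1\right) 44\right)\right) = -45 + \left(21 + 7 \left(-44\right)\right) = -45 + \left(21 - 308\right) = -45 - 287 = -332$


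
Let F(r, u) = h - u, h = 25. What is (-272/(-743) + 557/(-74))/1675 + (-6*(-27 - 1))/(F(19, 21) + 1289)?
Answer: 4987616987/39692880350 ≈ 0.12566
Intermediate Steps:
F(r, u) = 25 - u
(-272/(-743) + 557/(-74))/1675 + (-6*(-27 - 1))/(F(19, 21) + 1289) = (-272/(-743) + 557/(-74))/1675 + (-6*(-27 - 1))/((25 - 1*21) + 1289) = (-272*(-1/743) + 557*(-1/74))*(1/1675) + (-6*(-28))/((25 - 21) + 1289) = (272/743 - 557/74)*(1/1675) + 168/(4 + 1289) = -393723/54982*1/1675 + 168/1293 = -393723/92094850 + 168*(1/1293) = -393723/92094850 + 56/431 = 4987616987/39692880350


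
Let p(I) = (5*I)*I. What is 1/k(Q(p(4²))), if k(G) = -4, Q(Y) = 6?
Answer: -¼ ≈ -0.25000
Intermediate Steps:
p(I) = 5*I²
1/k(Q(p(4²))) = 1/(-4) = -¼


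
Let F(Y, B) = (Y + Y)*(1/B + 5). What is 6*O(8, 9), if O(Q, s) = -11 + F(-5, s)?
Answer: -1118/3 ≈ -372.67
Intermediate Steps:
F(Y, B) = 2*Y*(5 + 1/B) (F(Y, B) = (2*Y)*(5 + 1/B) = 2*Y*(5 + 1/B))
O(Q, s) = -61 - 10/s (O(Q, s) = -11 + (10*(-5) + 2*(-5)/s) = -11 + (-50 - 10/s) = -61 - 10/s)
6*O(8, 9) = 6*(-61 - 10/9) = 6*(-559/9) = -1118/3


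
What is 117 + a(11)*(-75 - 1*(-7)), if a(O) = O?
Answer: -631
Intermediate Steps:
117 + a(11)*(-75 - 1*(-7)) = 117 + 11*(-75 - 1*(-7)) = 117 + 11*(-75 + 7) = 117 + 11*(-68) = 117 - 748 = -631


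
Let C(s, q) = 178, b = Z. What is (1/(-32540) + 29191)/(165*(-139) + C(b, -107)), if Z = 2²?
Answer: -949875139/740512780 ≈ -1.2827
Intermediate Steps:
Z = 4
b = 4
(1/(-32540) + 29191)/(165*(-139) + C(b, -107)) = (1/(-32540) + 29191)/(165*(-139) + 178) = (-1/32540 + 29191)/(-22935 + 178) = (949875139/32540)/(-22757) = (949875139/32540)*(-1/22757) = -949875139/740512780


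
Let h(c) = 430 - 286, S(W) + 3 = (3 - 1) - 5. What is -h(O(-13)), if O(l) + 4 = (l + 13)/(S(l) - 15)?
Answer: -144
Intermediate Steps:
S(W) = -6 (S(W) = -3 + ((3 - 1) - 5) = -3 + (2 - 5) = -3 - 3 = -6)
O(l) = -97/21 - l/21 (O(l) = -4 + (l + 13)/(-6 - 15) = -4 + (13 + l)/(-21) = -4 + (13 + l)*(-1/21) = -4 + (-13/21 - l/21) = -97/21 - l/21)
h(c) = 144
-h(O(-13)) = -1*144 = -144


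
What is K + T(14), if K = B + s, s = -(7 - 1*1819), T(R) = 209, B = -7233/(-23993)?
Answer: 48497086/23993 ≈ 2021.3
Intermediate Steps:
B = 7233/23993 (B = -7233*(-1/23993) = 7233/23993 ≈ 0.30146)
s = 1812 (s = -(7 - 1819) = -1*(-1812) = 1812)
K = 43482549/23993 (K = 7233/23993 + 1812 = 43482549/23993 ≈ 1812.3)
K + T(14) = 43482549/23993 + 209 = 48497086/23993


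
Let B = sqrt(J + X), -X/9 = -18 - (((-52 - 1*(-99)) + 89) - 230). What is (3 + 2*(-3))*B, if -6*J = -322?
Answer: -I*sqrt(5673) ≈ -75.319*I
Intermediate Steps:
J = 161/3 (J = -1/6*(-322) = 161/3 ≈ 53.667)
X = -684 (X = -9*(-18 - (((-52 - 1*(-99)) + 89) - 230)) = -9*(-18 - (((-52 + 99) + 89) - 230)) = -9*(-18 - ((47 + 89) - 230)) = -9*(-18 - (136 - 230)) = -9*(-18 - 1*(-94)) = -9*(-18 + 94) = -9*76 = -684)
B = I*sqrt(5673)/3 (B = sqrt(161/3 - 684) = sqrt(-1891/3) = I*sqrt(5673)/3 ≈ 25.106*I)
(3 + 2*(-3))*B = (3 + 2*(-3))*(I*sqrt(5673)/3) = (3 - 6)*(I*sqrt(5673)/3) = -I*sqrt(5673)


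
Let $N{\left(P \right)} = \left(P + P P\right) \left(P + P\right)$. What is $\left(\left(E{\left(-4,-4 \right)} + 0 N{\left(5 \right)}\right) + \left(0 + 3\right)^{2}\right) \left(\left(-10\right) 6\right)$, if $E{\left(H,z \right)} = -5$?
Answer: $-240$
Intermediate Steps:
$N{\left(P \right)} = 2 P \left(P + P^{2}\right)$ ($N{\left(P \right)} = \left(P + P^{2}\right) 2 P = 2 P \left(P + P^{2}\right)$)
$\left(\left(E{\left(-4,-4 \right)} + 0 N{\left(5 \right)}\right) + \left(0 + 3\right)^{2}\right) \left(\left(-10\right) 6\right) = \left(\left(-5 + 0 \cdot 2 \cdot 5^{2} \left(1 + 5\right)\right) + \left(0 + 3\right)^{2}\right) \left(\left(-10\right) 6\right) = \left(\left(-5 + 0 \cdot 2 \cdot 25 \cdot 6\right) + 3^{2}\right) \left(-60\right) = \left(\left(-5 + 0 \cdot 300\right) + 9\right) \left(-60\right) = \left(\left(-5 + 0\right) + 9\right) \left(-60\right) = \left(-5 + 9\right) \left(-60\right) = 4 \left(-60\right) = -240$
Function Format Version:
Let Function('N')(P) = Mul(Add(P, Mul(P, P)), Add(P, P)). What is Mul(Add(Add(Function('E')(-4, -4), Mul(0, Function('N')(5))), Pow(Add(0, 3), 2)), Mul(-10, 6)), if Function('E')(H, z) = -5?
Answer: -240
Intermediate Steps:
Function('N')(P) = Mul(2, P, Add(P, Pow(P, 2))) (Function('N')(P) = Mul(Add(P, Pow(P, 2)), Mul(2, P)) = Mul(2, P, Add(P, Pow(P, 2))))
Mul(Add(Add(Function('E')(-4, -4), Mul(0, Function('N')(5))), Pow(Add(0, 3), 2)), Mul(-10, 6)) = Mul(Add(Add(-5, Mul(0, Mul(2, Pow(5, 2), Add(1, 5)))), Pow(Add(0, 3), 2)), Mul(-10, 6)) = Mul(Add(Add(-5, Mul(0, Mul(2, 25, 6))), Pow(3, 2)), -60) = Mul(Add(Add(-5, Mul(0, 300)), 9), -60) = Mul(Add(Add(-5, 0), 9), -60) = Mul(Add(-5, 9), -60) = Mul(4, -60) = -240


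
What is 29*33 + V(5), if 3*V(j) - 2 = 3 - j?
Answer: 957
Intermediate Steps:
V(j) = 5/3 - j/3 (V(j) = ⅔ + (3 - j)/3 = ⅔ + (1 - j/3) = 5/3 - j/3)
29*33 + V(5) = 29*33 + (5/3 - ⅓*5) = 957 + (5/3 - 5/3) = 957 + 0 = 957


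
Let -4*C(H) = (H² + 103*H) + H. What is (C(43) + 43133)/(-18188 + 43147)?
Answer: 166211/99836 ≈ 1.6648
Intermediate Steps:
C(H) = -26*H - H²/4 (C(H) = -((H² + 103*H) + H)/4 = -(H² + 104*H)/4 = -26*H - H²/4)
(C(43) + 43133)/(-18188 + 43147) = (-¼*43*(104 + 43) + 43133)/(-18188 + 43147) = (-¼*43*147 + 43133)/24959 = (-6321/4 + 43133)*(1/24959) = (166211/4)*(1/24959) = 166211/99836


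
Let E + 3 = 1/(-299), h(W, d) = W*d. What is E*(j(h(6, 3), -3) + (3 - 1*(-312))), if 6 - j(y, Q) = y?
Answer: -272094/299 ≈ -910.01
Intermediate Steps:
j(y, Q) = 6 - y
E = -898/299 (E = -3 + 1/(-299) = -3 - 1/299 = -898/299 ≈ -3.0033)
E*(j(h(6, 3), -3) + (3 - 1*(-312))) = -898*((6 - 6*3) + (3 - 1*(-312)))/299 = -898*((6 - 1*18) + (3 + 312))/299 = -898*((6 - 18) + 315)/299 = -898*(-12 + 315)/299 = -898/299*303 = -272094/299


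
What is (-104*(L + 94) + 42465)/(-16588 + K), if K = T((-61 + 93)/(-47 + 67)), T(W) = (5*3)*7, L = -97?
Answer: -42777/16483 ≈ -2.5952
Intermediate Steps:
T(W) = 105 (T(W) = 15*7 = 105)
K = 105
(-104*(L + 94) + 42465)/(-16588 + K) = (-104*(-97 + 94) + 42465)/(-16588 + 105) = (-104*(-3) + 42465)/(-16483) = (312 + 42465)*(-1/16483) = 42777*(-1/16483) = -42777/16483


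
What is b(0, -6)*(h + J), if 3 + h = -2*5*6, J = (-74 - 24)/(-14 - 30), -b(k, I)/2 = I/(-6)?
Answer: 1337/11 ≈ 121.55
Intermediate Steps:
b(k, I) = I/3 (b(k, I) = -2*I/(-6) = -2*I*(-1)/6 = -(-1)*I/3 = I/3)
J = 49/22 (J = -98/(-44) = -98*(-1/44) = 49/22 ≈ 2.2273)
h = -63 (h = -3 - 2*5*6 = -3 - 10*6 = -3 - 60 = -63)
b(0, -6)*(h + J) = ((⅓)*(-6))*(-63 + 49/22) = -2*(-1337/22) = 1337/11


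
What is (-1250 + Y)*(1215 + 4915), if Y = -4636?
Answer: -36081180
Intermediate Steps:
(-1250 + Y)*(1215 + 4915) = (-1250 - 4636)*(1215 + 4915) = -5886*6130 = -36081180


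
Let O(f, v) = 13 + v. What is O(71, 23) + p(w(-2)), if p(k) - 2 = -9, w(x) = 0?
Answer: 29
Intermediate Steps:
p(k) = -7 (p(k) = 2 - 9 = -7)
O(71, 23) + p(w(-2)) = (13 + 23) - 7 = 36 - 7 = 29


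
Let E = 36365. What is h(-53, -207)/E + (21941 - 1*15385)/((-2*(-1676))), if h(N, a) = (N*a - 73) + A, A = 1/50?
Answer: 122740671/54417625 ≈ 2.2555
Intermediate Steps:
A = 1/50 ≈ 0.020000
h(N, a) = -3649/50 + N*a (h(N, a) = (N*a - 73) + 1/50 = (-73 + N*a) + 1/50 = -3649/50 + N*a)
h(-53, -207)/E + (21941 - 1*15385)/((-2*(-1676))) = (-3649/50 - 53*(-207))/36365 + (21941 - 1*15385)/((-2*(-1676))) = (-3649/50 + 10971)*(1/36365) + (21941 - 15385)/3352 = (544901/50)*(1/36365) + 6556*(1/3352) = 77843/259750 + 1639/838 = 122740671/54417625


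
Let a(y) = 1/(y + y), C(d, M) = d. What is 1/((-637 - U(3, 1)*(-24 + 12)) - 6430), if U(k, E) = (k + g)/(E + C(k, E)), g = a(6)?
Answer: -4/28231 ≈ -0.00014169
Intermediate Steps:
a(y) = 1/(2*y)
g = 1/12 (g = (½)/6 = (½)*(⅙) = 1/12 ≈ 0.083333)
U(k, E) = (1/12 + k)/(E + k) (U(k, E) = (k + 1/12)/(E + k) = (1/12 + k)/(E + k))
1/((-637 - U(3, 1)*(-24 + 12)) - 6430) = 1/((-637 - (1/12 + 3)/(1 + 3)*(-24 + 12)) - 6430) = 1/((-637 - (37/12)/4*(-12)) - 6430) = 1/((-637 - (¼)*(37/12)*(-12)) - 6430) = 1/((-637 - 37*(-12)/48) - 6430) = 1/((-637 - 1*(-37/4)) - 6430) = 1/((-637 + 37/4) - 6430) = 1/(-2511/4 - 6430) = 1/(-28231/4) = -4/28231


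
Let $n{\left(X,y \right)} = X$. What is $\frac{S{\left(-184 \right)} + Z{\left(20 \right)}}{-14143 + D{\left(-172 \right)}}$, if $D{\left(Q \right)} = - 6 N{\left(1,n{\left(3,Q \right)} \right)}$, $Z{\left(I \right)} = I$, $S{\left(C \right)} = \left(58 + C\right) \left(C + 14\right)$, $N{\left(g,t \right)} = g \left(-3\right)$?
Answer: $- \frac{4288}{2825} \approx -1.5179$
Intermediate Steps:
$N{\left(g,t \right)} = - 3 g$
$S{\left(C \right)} = \left(14 + C\right) \left(58 + C\right)$ ($S{\left(C \right)} = \left(58 + C\right) \left(14 + C\right) = \left(14 + C\right) \left(58 + C\right)$)
$D{\left(Q \right)} = 18$ ($D{\left(Q \right)} = - 6 \left(\left(-3\right) 1\right) = \left(-6\right) \left(-3\right) = 18$)
$\frac{S{\left(-184 \right)} + Z{\left(20 \right)}}{-14143 + D{\left(-172 \right)}} = \frac{\left(812 + \left(-184\right)^{2} + 72 \left(-184\right)\right) + 20}{-14143 + 18} = \frac{\left(812 + 33856 - 13248\right) + 20}{-14125} = \left(21420 + 20\right) \left(- \frac{1}{14125}\right) = 21440 \left(- \frac{1}{14125}\right) = - \frac{4288}{2825}$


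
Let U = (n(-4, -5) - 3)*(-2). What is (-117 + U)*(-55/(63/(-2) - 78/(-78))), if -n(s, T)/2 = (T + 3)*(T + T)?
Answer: -3410/61 ≈ -55.902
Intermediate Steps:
n(s, T) = -4*T*(3 + T) (n(s, T) = -2*(T + 3)*(T + T) = -2*(3 + T)*2*T = -4*T*(3 + T))
U = 86 (U = (-4*(-5)*(3 - 5) - 3)*(-2) = (-4*(-5)*(-2) - 3)*(-2) = (-40 - 3)*(-2) = -43*(-2) = 86)
(-117 + U)*(-55/(63/(-2) - 78/(-78))) = (-117 + 86)*(-55/(63/(-2) - 78/(-78))) = -(-1705)/(63*(-½) - 78*(-1/78)) = -(-1705)/(-63/2 + 1) = -(-1705)/(-61/2) = -(-1705)*(-2)/61 = -31*110/61 = -3410/61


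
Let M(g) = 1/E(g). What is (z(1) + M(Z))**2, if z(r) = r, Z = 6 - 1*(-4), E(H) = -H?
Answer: 81/100 ≈ 0.81000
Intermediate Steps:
Z = 10 (Z = 6 + 4 = 10)
M(g) = -1/g (M(g) = 1/(-g) = -1/g)
(z(1) + M(Z))**2 = (1 - 1/10)**2 = (9/10)**2 = 81/100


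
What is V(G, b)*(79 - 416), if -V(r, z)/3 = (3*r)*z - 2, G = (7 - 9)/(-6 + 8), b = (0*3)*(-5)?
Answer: -2022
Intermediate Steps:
b = 0 (b = 0*(-5) = 0)
G = -1 (G = -2/2 = -2*½ = -1)
V(r, z) = 6 - 9*r*z (V(r, z) = -3*((3*r)*z - 2) = -3*(3*r*z - 2) = -3*(-2 + 3*r*z) = 6 - 9*r*z)
V(G, b)*(79 - 416) = (6 - 9*(-1)*0)*(79 - 416) = (6 + 0)*(-337) = 6*(-337) = -2022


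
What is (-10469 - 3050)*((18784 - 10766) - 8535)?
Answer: 6989323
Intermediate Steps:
(-10469 - 3050)*((18784 - 10766) - 8535) = -13519*(8018 - 8535) = -13519*(-517) = 6989323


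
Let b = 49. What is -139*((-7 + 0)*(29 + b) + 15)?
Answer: 73809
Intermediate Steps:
-139*((-7 + 0)*(29 + b) + 15) = -139*((-7 + 0)*(29 + 49) + 15) = -139*(-7*78 + 15) = -139*(-546 + 15) = -139*(-531) = 73809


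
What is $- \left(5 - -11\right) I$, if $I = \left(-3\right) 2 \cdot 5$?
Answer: $480$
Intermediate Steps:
$I = -30$ ($I = \left(-6\right) 5 = -30$)
$- \left(5 - -11\right) I = - \left(5 - -11\right) \left(-30\right) = - \left(5 + 11\right) \left(-30\right) = - 16 \left(-30\right) = \left(-1\right) \left(-480\right) = 480$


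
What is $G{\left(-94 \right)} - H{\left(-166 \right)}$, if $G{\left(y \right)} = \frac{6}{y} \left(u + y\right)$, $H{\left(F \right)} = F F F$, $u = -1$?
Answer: $\frac{214992197}{47} \approx 4.5743 \cdot 10^{6}$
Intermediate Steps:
$H{\left(F \right)} = F^{3}$ ($H{\left(F \right)} = F^{2} F = F^{3}$)
$G{\left(y \right)} = \frac{6 \left(-1 + y\right)}{y}$ ($G{\left(y \right)} = \frac{6}{y} \left(-1 + y\right) = \frac{6 \left(-1 + y\right)}{y}$)
$G{\left(-94 \right)} - H{\left(-166 \right)} = \left(6 - \frac{6}{-94}\right) - \left(-166\right)^{3} = \left(6 - - \frac{3}{47}\right) - -4574296 = \left(6 + \frac{3}{47}\right) + 4574296 = \frac{285}{47} + 4574296 = \frac{214992197}{47}$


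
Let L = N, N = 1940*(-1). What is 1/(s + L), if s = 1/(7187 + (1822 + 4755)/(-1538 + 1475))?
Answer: -446204/865635697 ≈ -0.00051546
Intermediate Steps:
N = -1940
L = -1940
s = 63/446204 (s = 1/(7187 + 6577/(-63)) = 1/(7187 + 6577*(-1/63)) = 1/(7187 - 6577/63) = 1/(446204/63) = 63/446204 ≈ 0.00014119)
1/(s + L) = 1/(63/446204 - 1940) = 1/(-865635697/446204) = -446204/865635697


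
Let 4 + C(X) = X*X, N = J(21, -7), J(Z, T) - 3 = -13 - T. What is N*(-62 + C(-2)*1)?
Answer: 186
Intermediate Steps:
J(Z, T) = -10 - T (J(Z, T) = 3 + (-13 - T) = -10 - T)
N = -3 (N = -10 - 1*(-7) = -10 + 7 = -3)
C(X) = -4 + X² (C(X) = -4 + X*X = -4 + X²)
N*(-62 + C(-2)*1) = -3*(-62 + (-4 + (-2)²)*1) = -3*(-62 + (-4 + 4)*1) = -3*(-62 + 0*1) = -3*(-62 + 0) = -3*(-62) = 186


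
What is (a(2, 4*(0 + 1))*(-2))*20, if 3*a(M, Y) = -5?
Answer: 200/3 ≈ 66.667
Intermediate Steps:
a(M, Y) = -5/3 (a(M, Y) = (⅓)*(-5) = -5/3)
(a(2, 4*(0 + 1))*(-2))*20 = -5/3*(-2)*20 = (10/3)*20 = 200/3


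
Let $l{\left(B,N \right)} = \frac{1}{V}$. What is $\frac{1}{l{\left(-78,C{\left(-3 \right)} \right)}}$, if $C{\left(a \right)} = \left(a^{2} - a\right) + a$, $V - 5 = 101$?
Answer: $106$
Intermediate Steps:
$V = 106$ ($V = 5 + 101 = 106$)
$C{\left(a \right)} = a^{2}$
$l{\left(B,N \right)} = \frac{1}{106}$
$\frac{1}{l{\left(-78,C{\left(-3 \right)} \right)}} = \frac{1}{\frac{1}{106}} = 106$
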